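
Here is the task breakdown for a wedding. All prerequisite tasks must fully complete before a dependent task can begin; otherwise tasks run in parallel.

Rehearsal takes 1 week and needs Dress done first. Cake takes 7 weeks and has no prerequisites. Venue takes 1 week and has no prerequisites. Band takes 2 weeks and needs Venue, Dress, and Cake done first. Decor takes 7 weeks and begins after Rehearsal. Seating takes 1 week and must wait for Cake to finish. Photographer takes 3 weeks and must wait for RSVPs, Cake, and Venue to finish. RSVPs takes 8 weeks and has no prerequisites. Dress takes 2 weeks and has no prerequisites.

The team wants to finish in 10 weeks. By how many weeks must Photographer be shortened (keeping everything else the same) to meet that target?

1

Current finish: 11 weeks; target: 10.
Photographer is on every critical path, so each week cut from Photographer cuts the finish by one (this holds down to a finish of 10).
Need 11 − 10 = 1 week off Photographer → Photographer becomes 2 weeks, finish becomes 10.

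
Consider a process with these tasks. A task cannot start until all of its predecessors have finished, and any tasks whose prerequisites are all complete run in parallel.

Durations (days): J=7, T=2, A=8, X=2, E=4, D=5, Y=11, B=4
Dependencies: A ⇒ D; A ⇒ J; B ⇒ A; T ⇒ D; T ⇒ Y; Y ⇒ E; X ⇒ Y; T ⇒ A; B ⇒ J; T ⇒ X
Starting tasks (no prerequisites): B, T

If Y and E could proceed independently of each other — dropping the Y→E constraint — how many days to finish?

19

Original critical path: B→A→J = 4+8+7 = 19 ⇒ 19 days.
Without Y→E, E's earliest start moves from 15 to 0.
The longest chain is now B→A→J = 4+8+7 = 19, so the process takes 19 days.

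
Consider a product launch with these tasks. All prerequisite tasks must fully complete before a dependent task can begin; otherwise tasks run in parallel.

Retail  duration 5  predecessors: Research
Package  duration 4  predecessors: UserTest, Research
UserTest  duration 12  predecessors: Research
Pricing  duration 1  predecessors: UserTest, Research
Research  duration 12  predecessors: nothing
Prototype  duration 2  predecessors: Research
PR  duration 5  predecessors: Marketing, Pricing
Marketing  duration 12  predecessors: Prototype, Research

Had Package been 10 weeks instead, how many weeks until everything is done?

34

As given, the longest chain is Research→Prototype→Marketing→PR = 12+2+12+5 = 31, so the finish is 31 weeks.
Package has 3 weeks of float (longest path through it is 28).
Now Research→UserTest→Package = 12+12+10 = 34 is longest, so the finish becomes 34 weeks.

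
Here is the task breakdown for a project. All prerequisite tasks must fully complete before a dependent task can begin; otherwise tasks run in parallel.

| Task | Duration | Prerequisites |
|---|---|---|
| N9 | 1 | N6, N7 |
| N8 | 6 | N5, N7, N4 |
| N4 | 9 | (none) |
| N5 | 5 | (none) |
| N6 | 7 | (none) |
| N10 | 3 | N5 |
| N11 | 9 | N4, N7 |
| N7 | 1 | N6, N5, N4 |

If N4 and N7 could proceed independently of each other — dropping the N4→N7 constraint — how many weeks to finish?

18

Before: longest chain N4→N7→N11 = 9+1+9 = 19, finish 19.
Without N4→N7, N7's earliest start moves from 9 to 7.
After: N4→N11 = 9+9 = 18 → 18 weeks.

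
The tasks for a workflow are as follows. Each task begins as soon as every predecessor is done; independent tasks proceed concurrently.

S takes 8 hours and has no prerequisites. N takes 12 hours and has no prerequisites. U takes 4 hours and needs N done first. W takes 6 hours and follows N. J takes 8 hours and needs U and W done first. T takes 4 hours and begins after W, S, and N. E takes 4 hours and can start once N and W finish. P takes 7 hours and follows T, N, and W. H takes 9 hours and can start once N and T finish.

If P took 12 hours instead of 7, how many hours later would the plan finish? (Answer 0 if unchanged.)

As given, the longest chain is N→W→T→H = 12+6+4+9 = 31, so the finish is 31 hours.
P has 2 hours of float (longest path through it is 29).
Now N→W→T→P = 12+6+4+12 = 34 is longest, so the finish becomes 34 hours.
Change in finish: 34 − 31 = +3 hours.

3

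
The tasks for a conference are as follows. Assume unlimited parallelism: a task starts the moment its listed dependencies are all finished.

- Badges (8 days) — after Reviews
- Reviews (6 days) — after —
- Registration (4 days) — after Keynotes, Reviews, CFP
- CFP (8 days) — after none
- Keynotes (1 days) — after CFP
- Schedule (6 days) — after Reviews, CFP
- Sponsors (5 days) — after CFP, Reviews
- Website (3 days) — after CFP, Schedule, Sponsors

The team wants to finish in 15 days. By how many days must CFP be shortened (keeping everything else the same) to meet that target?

2

Current finish: 17 days; target: 15.
CFP is on every critical path, so each day cut from CFP cuts the finish by one (this holds down to a finish of 15).
Need 17 − 15 = 2 days off CFP → CFP becomes 6 days, finish becomes 15.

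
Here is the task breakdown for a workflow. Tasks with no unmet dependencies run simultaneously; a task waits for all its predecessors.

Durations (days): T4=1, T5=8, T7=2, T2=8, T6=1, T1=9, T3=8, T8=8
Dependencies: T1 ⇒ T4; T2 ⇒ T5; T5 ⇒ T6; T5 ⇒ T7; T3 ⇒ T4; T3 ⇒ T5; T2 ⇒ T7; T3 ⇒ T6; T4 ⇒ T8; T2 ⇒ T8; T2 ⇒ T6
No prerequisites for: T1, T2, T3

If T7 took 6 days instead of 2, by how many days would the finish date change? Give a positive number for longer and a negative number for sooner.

As given, the longest chain is T2→T5→T7 = 8+8+2 = 18, so the finish is 18 days.
T7 lies on that path, so at 6 days the path becomes 22 days.
That remains the longest chain; total 22 days.
Change in finish: 22 − 18 = +4 days.

4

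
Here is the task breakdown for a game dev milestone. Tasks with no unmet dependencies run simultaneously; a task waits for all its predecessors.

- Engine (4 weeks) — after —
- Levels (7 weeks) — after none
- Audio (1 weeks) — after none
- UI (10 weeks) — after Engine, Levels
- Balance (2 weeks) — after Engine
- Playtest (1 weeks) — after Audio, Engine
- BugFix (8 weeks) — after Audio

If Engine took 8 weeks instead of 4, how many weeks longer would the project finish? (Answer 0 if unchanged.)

1

The binding path is Levels→UI = 7+10 = 17; finish at 17 weeks.
Engine is off the critical path — its longest chain is 14 weeks, giving 3 of slack.
The binding chain switches to Engine→UI = 8+10 = 18; finish 18 weeks.
Change in finish: 18 − 17 = +1 weeks.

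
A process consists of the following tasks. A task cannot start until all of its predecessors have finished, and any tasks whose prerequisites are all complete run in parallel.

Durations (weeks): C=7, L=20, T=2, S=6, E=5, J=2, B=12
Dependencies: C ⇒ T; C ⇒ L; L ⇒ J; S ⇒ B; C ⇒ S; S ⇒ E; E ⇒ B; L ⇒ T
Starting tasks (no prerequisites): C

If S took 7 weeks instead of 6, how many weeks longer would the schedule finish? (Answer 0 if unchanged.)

The binding path is C→S→E→B = 7+6+5+12 = 30; finish at 30 weeks.
Since S is critical, the +1 change carries straight to that chain (now 31 weeks).
No other chain overtakes it, so the finish is 31 weeks.
Change in finish: 31 − 30 = +1 weeks.

1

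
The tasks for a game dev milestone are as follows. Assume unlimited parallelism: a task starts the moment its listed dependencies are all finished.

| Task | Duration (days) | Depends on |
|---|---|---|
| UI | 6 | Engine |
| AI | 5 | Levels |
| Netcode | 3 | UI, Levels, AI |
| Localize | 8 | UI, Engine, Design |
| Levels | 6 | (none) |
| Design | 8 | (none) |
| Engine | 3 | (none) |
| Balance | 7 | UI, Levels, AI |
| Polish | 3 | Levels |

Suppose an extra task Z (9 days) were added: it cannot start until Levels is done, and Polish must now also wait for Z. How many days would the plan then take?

18

Originally the plan takes 18 days.
With Z inserted, Polish now waits for max(Levels, Z).
New critical path: Levels→Z→Polish = 6+9+3 = 18 ⇒ 18 days.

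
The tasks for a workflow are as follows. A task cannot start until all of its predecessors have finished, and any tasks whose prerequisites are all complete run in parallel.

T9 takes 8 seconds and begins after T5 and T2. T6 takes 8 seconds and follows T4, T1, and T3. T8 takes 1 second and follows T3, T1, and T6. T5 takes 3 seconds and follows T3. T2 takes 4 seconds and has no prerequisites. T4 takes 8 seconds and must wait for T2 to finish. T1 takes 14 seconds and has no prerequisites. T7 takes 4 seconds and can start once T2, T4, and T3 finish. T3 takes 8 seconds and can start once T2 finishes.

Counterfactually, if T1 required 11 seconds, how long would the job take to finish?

23

Critical path before the change: T1→T6→T8 = 14+8+1 = 23 giving 23 seconds.
Since T1 is critical, the -3 change carries straight to that chain (now 20 seconds).
New critical path: T2→T3→T5→T9 = 4+8+3+8 = 23 ⇒ 23 seconds.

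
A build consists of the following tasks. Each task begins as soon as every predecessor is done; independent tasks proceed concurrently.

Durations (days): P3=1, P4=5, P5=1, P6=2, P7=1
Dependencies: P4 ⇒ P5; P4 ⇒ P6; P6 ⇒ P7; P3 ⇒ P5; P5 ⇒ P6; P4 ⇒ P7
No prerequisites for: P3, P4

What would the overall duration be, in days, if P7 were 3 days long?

Baseline: P4→P5→P6→P7 = 5+1+2+1 = 9 → 9 days.
Since P7 is critical, the +2 change carries straight to that chain (now 11 days).
That remains the longest chain; total 11 days.

11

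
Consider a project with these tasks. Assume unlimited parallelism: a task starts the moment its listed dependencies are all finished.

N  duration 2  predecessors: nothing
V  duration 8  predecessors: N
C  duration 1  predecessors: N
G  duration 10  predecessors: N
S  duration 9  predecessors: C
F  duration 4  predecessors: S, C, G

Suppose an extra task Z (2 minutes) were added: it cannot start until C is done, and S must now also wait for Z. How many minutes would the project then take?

Originally the project takes 16 minutes.
With Z inserted, S now waits for max(C, Z).
New critical path: N→C→Z→S→F = 2+1+2+9+4 = 18 ⇒ 18 minutes.

18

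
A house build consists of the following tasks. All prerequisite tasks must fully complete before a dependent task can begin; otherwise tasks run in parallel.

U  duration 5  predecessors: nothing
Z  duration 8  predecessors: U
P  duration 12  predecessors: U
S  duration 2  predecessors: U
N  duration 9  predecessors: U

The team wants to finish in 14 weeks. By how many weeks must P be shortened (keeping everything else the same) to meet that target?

3

Current finish: 17 weeks; target: 14.
P is on every critical path, so each week cut from P cuts the finish by one (this holds down to a finish of 14).
Need 17 − 14 = 3 weeks off P → P becomes 9 weeks, finish becomes 14.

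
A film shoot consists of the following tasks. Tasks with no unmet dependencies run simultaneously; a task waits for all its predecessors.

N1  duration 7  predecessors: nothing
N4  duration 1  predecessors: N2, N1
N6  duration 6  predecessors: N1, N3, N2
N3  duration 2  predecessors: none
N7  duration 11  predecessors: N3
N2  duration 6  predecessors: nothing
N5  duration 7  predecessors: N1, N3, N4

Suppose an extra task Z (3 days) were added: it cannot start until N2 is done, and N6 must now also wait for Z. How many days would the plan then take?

Originally the plan takes 15 days.
With Z inserted, N6 now waits for max(N1, N3, N2, Z).
New critical path: N1→N4→N5 = 7+1+7 = 15 ⇒ 15 days.

15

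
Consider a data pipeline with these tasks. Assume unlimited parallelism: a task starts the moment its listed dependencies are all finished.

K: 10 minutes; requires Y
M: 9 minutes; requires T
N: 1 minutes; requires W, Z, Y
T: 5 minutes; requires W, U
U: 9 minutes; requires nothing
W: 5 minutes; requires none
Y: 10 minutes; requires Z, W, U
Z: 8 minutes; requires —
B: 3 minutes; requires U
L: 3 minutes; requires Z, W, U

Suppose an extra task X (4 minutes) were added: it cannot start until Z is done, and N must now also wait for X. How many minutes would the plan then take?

29

Originally the plan takes 29 minutes.
With X inserted, N now waits for max(W, Z, Y, X).
New critical path: U→Y→K = 9+10+10 = 29 ⇒ 29 minutes.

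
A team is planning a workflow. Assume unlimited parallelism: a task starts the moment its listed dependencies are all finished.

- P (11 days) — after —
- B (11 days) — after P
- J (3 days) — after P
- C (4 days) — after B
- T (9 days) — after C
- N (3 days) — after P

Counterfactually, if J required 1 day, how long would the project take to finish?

The binding path is P→B→C→T = 11+11+4+9 = 35; finish at 35 days.
J has 21 days of float (longest path through it is 14).
No other chain overtakes it, so the finish is 35 days.

35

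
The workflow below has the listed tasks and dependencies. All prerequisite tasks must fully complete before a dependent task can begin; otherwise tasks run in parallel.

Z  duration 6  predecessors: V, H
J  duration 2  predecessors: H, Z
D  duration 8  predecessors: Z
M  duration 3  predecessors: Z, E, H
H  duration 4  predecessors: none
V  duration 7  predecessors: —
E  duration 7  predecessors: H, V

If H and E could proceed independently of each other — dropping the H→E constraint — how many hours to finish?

With the dependency in place, V→Z→D = 7+6+8 = 21 sets the finish at 21 hours.
Dropping H→E doesn't change E's earliest start (7); another predecessor still binds.
After: V→Z→D = 7+6+8 = 21 → 21 hours.

21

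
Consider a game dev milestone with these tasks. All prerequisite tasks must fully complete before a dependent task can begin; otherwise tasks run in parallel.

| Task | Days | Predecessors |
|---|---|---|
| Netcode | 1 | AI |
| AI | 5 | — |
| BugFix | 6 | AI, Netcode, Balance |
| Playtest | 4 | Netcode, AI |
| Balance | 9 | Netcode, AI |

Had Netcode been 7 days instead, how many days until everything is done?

The binding path is AI→Netcode→Balance→BugFix = 5+1+9+6 = 21; finish at 21 days.
Since Netcode is critical, the +6 change carries straight to that chain (now 27 days).
The critical path is still AI→Netcode→Balance→BugFix; finish is now 27 days.

27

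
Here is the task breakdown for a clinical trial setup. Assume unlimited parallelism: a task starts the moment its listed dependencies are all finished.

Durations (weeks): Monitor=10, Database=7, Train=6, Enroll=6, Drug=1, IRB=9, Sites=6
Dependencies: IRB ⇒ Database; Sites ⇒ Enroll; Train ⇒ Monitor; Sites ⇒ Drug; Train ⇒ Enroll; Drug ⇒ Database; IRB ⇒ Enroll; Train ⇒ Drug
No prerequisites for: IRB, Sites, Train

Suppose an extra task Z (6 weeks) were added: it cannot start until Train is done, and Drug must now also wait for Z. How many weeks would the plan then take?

20

Originally the plan takes 16 weeks.
With Z inserted, Drug now waits for max(Sites, Train, Z).
New critical path: Train→Z→Drug→Database = 6+6+1+7 = 20 ⇒ 20 weeks.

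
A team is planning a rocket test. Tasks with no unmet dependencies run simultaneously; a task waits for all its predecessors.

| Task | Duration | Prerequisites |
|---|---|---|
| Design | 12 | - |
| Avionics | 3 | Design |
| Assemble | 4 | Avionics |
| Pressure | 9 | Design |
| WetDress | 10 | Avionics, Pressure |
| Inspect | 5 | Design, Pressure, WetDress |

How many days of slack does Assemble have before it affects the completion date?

The longest chain is Design→Pressure→WetDress→Inspect = 12+9+10+5 = 36; overall finish 36 days.
Assemble finishes as early as 19 and must finish by 36.
Slack of Assemble = 32 − 15 = 17 days.

17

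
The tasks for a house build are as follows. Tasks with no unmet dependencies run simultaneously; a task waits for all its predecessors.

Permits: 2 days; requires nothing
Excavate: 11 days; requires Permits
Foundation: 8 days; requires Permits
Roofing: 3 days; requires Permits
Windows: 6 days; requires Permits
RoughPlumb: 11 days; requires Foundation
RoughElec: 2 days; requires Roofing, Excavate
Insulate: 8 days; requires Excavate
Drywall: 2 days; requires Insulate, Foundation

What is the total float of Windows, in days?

The longest chain is Permits→Excavate→Insulate→Drywall = 2+11+8+2 = 23; overall finish 23 days.
Longest path through Windows: 8 days (earliest finish 8, latest finish 23).
Float = 23 − 8 = 15.

15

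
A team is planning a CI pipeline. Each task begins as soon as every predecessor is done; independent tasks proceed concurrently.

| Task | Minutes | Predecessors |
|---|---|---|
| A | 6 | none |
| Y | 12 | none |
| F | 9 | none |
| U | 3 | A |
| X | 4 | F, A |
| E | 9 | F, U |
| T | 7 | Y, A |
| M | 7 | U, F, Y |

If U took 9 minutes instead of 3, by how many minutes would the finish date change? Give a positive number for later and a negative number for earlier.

5

As given, the longest chain is Y→T = 12+7 = 19, so the finish is 19 minutes.
U is off the critical path — its longest chain is 18 minutes, giving 1 of slack.
New critical path: A→U→E = 6+9+9 = 24 ⇒ 24 minutes.
Change in finish: 24 − 19 = +5 minutes.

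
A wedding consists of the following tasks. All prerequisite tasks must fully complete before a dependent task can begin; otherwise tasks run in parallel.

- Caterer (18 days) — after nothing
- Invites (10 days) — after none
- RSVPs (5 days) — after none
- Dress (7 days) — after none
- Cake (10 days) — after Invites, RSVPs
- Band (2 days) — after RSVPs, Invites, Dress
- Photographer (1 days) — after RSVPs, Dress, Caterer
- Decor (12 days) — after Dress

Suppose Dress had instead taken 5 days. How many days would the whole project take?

20

The binding path is Invites→Cake = 10+10 = 20; finish at 20 days.
Dress has 1 day of float (longest path through it is 19).
The critical path is still Invites→Cake; finish is now 20 days.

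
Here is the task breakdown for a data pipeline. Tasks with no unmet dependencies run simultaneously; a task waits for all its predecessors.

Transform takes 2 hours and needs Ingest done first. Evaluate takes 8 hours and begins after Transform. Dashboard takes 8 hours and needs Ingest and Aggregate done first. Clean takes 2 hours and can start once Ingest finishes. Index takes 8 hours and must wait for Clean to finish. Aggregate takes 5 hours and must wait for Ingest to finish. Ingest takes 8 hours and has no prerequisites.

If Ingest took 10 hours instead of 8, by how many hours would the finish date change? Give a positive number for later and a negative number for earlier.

The binding path is Ingest→Aggregate→Dashboard = 8+5+8 = 21; finish at 21 hours.
Ingest is on the critical path; changing it to 10 makes that path 23 hours.
That remains the longest chain; total 23 hours.
Change in finish: 23 − 21 = +2 hours.

2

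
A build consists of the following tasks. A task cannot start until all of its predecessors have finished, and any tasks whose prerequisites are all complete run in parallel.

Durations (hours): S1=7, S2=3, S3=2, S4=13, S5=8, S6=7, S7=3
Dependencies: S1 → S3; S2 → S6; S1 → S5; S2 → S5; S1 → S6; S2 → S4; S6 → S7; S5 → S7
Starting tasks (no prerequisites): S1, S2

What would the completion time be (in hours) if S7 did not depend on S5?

17

Original critical path: S1→S5→S7 = 7+8+3 = 18 ⇒ 18 hours.
Without S5→S7, S7's earliest start moves from 15 to 14.
The longest chain is now S1→S6→S7 = 7+7+3 = 17, so the build takes 17 hours.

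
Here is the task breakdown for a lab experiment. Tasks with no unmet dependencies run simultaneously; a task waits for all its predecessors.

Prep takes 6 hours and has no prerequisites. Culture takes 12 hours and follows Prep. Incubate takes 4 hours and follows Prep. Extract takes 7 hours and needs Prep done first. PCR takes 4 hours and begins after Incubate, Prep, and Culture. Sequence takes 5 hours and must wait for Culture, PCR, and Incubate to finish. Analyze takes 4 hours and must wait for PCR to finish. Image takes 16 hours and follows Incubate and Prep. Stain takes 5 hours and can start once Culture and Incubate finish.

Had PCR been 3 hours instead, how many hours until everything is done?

Critical path before the change: Prep→Culture→PCR→Sequence = 6+12+4+5 = 27 giving 27 hours.
Since PCR is critical, the -1 change carries straight to that chain (now 26 hours).
The critical path is still Prep→Culture→PCR→Sequence; finish is now 26 hours.

26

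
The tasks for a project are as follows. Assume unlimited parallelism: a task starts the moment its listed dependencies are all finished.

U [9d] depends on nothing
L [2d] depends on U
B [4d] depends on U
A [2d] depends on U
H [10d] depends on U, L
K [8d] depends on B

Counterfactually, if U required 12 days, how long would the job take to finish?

Baseline: U→L→H = 9+2+10 = 21 → 21 days.
U is on the critical path; changing it to 12 makes that path 24 days.
The critical path is still U→L→H; finish is now 24 days.

24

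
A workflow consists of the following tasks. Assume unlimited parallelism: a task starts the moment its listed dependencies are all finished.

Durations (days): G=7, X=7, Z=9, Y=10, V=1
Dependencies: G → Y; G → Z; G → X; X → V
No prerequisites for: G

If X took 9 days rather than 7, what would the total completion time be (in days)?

Actual critical path: G→Y = 7+10 = 17 ⇒ 17 days.
X is off the critical path — its longest chain is 15 days, giving 2 of slack.
Now G→X→V = 7+9+1 = 17 is longest, so the finish becomes 17 days.

17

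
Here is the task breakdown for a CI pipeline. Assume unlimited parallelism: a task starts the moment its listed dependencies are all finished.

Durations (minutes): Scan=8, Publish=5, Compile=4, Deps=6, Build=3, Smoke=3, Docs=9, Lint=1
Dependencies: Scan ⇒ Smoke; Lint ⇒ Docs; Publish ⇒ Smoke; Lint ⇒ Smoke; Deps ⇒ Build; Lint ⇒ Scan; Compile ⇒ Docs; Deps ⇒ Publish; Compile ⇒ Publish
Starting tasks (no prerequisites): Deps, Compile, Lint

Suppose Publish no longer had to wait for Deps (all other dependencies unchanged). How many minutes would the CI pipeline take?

Before: longest chain Deps→Publish→Smoke = 6+5+3 = 14, finish 14.
Without Deps→Publish, Publish's earliest start moves from 6 to 4.
The longest chain is now Compile→Docs = 4+9 = 13, so the CI pipeline takes 13 minutes.

13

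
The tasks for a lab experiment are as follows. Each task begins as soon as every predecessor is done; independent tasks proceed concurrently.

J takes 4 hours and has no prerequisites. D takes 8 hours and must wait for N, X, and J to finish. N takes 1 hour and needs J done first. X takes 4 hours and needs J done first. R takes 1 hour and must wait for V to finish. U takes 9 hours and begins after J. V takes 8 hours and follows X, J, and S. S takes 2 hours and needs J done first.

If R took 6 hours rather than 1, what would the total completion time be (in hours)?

Actual critical path: J→X→V→R = 4+4+8+1 = 17 ⇒ 17 hours.
Since R is critical, the +5 change carries straight to that chain (now 22 hours).
The critical path is still J→X→V→R; finish is now 22 hours.

22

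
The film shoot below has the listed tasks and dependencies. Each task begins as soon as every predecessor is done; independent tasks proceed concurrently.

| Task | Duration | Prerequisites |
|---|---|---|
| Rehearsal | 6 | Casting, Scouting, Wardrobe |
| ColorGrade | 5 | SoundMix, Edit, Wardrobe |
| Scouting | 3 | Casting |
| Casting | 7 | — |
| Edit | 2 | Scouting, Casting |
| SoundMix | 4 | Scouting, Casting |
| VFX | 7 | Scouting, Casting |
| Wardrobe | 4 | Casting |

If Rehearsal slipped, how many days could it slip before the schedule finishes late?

2

Critical path: Casting→Scouting→SoundMix→ColorGrade = 7+3+4+5 = 19, so the finish is 19 days.
The longest chain containing Rehearsal totals 17 days.
Float = 19 − 17 = 2.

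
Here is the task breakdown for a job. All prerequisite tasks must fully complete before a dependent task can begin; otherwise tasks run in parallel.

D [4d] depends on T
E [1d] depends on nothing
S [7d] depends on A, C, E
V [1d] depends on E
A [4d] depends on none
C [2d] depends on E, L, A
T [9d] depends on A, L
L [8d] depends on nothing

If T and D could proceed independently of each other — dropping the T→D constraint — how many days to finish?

17

Original critical path: L→T→D = 8+9+4 = 21 ⇒ 21 days.
Without T→D, D's earliest start moves from 17 to 0.
New critical path: L→C→S = 8+2+7 = 17 ⇒ 17 days.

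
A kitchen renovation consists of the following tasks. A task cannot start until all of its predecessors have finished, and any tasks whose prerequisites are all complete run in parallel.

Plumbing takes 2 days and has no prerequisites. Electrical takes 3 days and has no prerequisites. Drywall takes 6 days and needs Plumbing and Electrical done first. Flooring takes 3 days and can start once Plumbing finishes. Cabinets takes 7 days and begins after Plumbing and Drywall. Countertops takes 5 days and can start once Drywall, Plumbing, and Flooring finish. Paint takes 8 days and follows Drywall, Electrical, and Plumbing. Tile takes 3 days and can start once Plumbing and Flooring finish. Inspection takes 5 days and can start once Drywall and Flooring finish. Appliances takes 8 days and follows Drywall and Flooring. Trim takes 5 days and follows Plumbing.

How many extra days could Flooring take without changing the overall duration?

4

The longest chain is Electrical→Drywall→Paint = 3+6+8 = 17; overall finish 17 days.
Longest path through Flooring: 13 days (earliest finish 5, latest finish 9).
So Flooring can slip 9 − 5 = 4 days.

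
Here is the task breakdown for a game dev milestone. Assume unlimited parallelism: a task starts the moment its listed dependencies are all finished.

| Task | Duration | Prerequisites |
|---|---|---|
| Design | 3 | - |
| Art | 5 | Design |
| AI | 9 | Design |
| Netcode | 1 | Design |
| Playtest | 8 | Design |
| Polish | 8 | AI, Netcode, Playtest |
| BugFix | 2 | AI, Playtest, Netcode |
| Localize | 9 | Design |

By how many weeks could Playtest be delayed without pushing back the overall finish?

The longest chain is Design→AI→Polish = 3+9+8 = 20; overall finish 20 weeks.
Playtest finishes as early as 11 and must finish by 12.
Slack of Playtest = 4 − 3 = 1 week.

1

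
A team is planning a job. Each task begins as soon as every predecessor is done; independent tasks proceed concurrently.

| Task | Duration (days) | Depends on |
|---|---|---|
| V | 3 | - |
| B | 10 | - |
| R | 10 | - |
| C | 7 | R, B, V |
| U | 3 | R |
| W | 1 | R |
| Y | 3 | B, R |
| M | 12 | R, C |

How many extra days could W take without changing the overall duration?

18

B→C→M = 10+7+12 = 29 sets the makespan at 29 days.
W finishes as early as 11 and must finish by 29.
Float = 29 − 11 = 18.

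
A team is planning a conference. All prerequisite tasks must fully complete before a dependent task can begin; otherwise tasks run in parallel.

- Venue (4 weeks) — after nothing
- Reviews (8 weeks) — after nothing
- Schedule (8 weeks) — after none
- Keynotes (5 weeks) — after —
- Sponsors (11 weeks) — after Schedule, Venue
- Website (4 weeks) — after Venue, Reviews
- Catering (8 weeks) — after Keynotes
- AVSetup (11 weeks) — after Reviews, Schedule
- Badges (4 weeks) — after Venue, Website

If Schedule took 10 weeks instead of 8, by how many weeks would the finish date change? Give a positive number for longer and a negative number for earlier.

2

As given, the longest chain is Schedule→Sponsors = 8+11 = 19, so the finish is 19 weeks.
Schedule is on the critical path; changing it to 10 makes that path 21 weeks.
That remains the longest chain; total 21 weeks.
Change in finish: 21 − 19 = +2 weeks.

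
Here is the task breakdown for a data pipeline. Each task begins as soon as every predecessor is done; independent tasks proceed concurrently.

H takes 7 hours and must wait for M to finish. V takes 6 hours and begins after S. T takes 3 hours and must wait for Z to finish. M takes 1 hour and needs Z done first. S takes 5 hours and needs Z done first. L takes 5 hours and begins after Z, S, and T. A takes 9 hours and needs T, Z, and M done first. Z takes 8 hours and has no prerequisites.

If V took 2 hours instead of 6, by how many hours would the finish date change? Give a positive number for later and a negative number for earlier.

As given, the longest chain is Z→T→A = 8+3+9 = 20, so the finish is 20 hours.
V is off the critical path — its longest chain is 19 hours, giving 1 of slack.
The critical path is still Z→T→A; finish is now 20 hours.
Change in finish: 20 − 20 = +0 hours.

0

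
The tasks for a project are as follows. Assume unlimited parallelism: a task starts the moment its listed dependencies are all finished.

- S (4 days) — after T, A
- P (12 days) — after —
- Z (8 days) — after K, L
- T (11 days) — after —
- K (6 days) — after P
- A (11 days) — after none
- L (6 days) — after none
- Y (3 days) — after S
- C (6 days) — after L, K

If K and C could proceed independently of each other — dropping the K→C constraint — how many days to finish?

26

Before: longest chain P→K→Z = 12+6+8 = 26, finish 26.
Without K→C, C's earliest start moves from 18 to 6.
After: P→K→Z = 12+6+8 = 26 → 26 days.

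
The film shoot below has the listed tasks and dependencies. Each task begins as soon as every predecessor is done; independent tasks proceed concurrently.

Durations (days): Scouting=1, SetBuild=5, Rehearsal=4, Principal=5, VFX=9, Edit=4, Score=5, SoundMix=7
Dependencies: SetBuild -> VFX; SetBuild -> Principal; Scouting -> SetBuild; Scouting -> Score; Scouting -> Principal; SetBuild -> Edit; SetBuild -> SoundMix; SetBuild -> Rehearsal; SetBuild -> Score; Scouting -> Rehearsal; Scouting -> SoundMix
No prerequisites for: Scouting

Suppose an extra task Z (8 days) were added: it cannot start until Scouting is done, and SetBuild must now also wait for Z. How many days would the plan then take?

23

Originally the plan takes 15 days.
With Z inserted, SetBuild now waits for max(Scouting, Z).
New critical path: Scouting→Z→SetBuild→VFX = 1+8+5+9 = 23 ⇒ 23 days.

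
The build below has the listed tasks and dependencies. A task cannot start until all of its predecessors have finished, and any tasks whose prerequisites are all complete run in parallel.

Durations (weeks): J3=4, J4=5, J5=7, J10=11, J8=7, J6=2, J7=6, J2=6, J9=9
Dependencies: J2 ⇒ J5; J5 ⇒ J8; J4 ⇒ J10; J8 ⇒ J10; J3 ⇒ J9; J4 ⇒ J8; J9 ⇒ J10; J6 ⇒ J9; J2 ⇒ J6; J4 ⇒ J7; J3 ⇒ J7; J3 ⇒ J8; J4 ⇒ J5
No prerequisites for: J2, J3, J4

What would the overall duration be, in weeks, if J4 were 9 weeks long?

Critical path before the change: J2→J5→J8→J10 = 6+7+7+11 = 31 giving 31 weeks.
J4 is off the critical path — its longest chain is 30 weeks, giving 1 of slack.
Now J4→J5→J8→J10 = 9+7+7+11 = 34 is longest, so the finish becomes 34 weeks.

34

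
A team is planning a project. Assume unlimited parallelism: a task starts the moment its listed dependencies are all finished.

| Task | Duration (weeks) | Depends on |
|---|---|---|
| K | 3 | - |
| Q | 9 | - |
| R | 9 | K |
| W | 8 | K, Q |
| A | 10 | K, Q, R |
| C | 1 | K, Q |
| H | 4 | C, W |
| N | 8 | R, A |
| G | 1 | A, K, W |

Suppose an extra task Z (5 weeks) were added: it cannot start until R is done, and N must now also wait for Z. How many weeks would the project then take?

Originally the project takes 30 weeks.
With Z inserted, N now waits for max(R, A, Z).
New critical path: K→R→A→N = 3+9+10+8 = 30 ⇒ 30 weeks.

30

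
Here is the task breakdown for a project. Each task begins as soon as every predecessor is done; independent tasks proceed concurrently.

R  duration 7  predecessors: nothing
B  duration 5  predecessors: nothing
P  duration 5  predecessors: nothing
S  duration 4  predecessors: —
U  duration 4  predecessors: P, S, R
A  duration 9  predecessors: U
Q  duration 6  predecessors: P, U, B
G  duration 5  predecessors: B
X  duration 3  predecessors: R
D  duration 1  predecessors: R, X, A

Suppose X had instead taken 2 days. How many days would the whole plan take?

21

The binding path is R→U→A→D = 7+4+9+1 = 21; finish at 21 days.
X has 10 days of float (longest path through it is 11).
No other chain overtakes it, so the finish is 21 days.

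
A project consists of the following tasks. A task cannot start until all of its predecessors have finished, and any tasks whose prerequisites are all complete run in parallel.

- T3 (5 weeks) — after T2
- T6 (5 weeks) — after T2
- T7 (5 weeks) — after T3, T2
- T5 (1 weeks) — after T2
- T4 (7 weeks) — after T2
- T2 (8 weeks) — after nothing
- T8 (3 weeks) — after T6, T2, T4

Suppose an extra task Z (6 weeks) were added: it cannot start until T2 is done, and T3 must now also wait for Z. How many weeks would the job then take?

Originally the job takes 18 weeks.
With Z inserted, T3 now waits for max(T2, Z).
New critical path: T2→Z→T3→T7 = 8+6+5+5 = 24 ⇒ 24 weeks.

24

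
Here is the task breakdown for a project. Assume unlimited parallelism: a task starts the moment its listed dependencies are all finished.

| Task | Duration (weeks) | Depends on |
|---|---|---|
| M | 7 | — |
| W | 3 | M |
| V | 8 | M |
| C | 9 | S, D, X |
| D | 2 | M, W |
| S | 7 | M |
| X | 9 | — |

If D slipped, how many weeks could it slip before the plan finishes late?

2

The longest chain is M→S→C = 7+7+9 = 23; overall finish 23 weeks.
The longest chain containing D totals 21 weeks.
Float = 23 − 21 = 2.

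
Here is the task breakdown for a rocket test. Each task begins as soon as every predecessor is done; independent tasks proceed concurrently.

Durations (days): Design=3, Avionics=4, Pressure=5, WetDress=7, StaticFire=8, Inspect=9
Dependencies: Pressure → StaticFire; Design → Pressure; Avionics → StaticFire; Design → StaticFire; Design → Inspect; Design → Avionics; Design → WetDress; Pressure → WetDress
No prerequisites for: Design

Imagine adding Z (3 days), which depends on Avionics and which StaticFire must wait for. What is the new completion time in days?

Originally the project takes 16 days.
With Z inserted, StaticFire now waits for max(Pressure, Avionics, Design, Z).
New critical path: Design→Avionics→Z→StaticFire = 3+4+3+8 = 18 ⇒ 18 days.

18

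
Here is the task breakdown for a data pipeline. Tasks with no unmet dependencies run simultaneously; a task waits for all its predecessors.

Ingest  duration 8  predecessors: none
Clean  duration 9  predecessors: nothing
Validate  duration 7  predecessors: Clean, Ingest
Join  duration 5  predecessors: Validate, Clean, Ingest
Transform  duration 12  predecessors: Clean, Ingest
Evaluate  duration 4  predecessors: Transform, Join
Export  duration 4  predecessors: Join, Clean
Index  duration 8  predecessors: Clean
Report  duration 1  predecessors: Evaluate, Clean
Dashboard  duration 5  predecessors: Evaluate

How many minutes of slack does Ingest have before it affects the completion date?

1

The longest chain is Clean→Validate→Join→Evaluate→Dashboard = 9+7+5+4+5 = 30; overall finish 30 minutes.
Ingest finishes as early as 8 and must finish by 9.
So Ingest can slip 9 − 8 = 1 minute.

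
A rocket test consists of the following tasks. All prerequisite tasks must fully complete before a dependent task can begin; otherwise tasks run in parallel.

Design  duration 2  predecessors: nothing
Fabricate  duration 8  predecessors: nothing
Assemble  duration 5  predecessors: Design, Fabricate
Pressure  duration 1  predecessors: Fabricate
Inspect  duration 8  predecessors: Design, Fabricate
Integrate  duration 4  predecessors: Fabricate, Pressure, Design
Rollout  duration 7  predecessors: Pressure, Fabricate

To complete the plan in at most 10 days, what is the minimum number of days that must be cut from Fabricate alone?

Current finish: 16 days; target: 10.
Fabricate is on every critical path, so each day cut from Fabricate cuts the finish by one (this holds down to a finish of 10).
Need 16 − 10 = 6 days off Fabricate → Fabricate becomes 2 days, finish becomes 10.

6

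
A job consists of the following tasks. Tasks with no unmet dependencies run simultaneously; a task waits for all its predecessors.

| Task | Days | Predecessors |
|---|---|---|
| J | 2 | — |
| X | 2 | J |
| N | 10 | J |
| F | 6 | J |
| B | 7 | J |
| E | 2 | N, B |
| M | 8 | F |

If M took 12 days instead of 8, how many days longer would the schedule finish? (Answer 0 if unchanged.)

4

The binding path is J→F→M = 2+6+8 = 16; finish at 16 days.
M is on the critical path; changing it to 12 makes that path 20 days.
The critical path is still J→F→M; finish is now 20 days.
Change in finish: 20 − 16 = +4 days.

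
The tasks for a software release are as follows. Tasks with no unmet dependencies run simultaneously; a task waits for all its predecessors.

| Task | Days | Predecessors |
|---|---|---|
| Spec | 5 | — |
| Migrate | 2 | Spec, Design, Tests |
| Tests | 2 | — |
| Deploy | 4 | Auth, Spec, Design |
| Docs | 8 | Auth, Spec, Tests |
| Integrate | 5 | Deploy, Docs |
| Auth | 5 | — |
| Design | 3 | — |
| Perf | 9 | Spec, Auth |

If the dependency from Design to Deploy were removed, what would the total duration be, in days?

18

With the dependency in place, Spec→Docs→Integrate = 5+8+5 = 18 sets the finish at 18 days.
Dropping Design→Deploy doesn't change Deploy's earliest start (5); another predecessor still binds.
After: Spec→Docs→Integrate = 5+8+5 = 18 → 18 days.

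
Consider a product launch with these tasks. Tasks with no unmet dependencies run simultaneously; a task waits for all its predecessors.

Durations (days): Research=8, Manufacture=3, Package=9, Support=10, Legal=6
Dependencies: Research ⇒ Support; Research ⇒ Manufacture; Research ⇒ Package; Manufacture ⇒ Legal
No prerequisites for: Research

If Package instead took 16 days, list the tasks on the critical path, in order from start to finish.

Research, Package

As given, the longest chain is Research→Support = 8+10 = 18, so the finish is 18 days.
Package has 1 day of float (longest path through it is 17).
Now Research→Package = 8+16 = 24 is longest, so the finish becomes 24 days.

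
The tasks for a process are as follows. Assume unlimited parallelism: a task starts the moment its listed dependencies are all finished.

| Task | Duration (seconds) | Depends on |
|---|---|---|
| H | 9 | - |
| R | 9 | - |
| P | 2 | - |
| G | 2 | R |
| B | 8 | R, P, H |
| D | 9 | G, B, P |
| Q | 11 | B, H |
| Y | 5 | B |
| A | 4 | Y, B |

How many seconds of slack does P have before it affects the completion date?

The longest chain is H→B→Q = 9+8+11 = 28; overall finish 28 seconds.
Longest path through P: 21 seconds (earliest finish 2, latest finish 9).
Float = 28 − 21 = 7.

7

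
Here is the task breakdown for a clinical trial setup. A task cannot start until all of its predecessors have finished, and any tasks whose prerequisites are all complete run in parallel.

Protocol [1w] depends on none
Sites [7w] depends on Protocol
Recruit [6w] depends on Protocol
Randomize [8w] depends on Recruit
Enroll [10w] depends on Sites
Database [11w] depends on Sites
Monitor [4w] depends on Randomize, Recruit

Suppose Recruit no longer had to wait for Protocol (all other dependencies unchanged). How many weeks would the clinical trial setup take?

19

Before: longest chain Protocol→Sites→Database = 1+7+11 = 19, finish 19.
Without Protocol→Recruit, Recruit's earliest start moves from 1 to 0.
New critical path: Protocol→Sites→Database = 1+7+11 = 19 ⇒ 19 weeks.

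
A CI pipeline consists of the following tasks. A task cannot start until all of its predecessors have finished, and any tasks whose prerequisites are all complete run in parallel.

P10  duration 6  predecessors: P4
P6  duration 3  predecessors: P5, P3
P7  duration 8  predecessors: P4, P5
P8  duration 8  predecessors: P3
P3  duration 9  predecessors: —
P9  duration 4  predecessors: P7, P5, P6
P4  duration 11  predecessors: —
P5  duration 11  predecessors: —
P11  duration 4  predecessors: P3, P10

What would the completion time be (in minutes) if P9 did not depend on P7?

Before: longest chain P4→P7→P9 = 11+8+4 = 23, finish 23.
Without P7→P9, P9's earliest start moves from 19 to 14.
The longest chain is now P4→P10→P11 = 11+6+4 = 21, so the schedule takes 21 minutes.

21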